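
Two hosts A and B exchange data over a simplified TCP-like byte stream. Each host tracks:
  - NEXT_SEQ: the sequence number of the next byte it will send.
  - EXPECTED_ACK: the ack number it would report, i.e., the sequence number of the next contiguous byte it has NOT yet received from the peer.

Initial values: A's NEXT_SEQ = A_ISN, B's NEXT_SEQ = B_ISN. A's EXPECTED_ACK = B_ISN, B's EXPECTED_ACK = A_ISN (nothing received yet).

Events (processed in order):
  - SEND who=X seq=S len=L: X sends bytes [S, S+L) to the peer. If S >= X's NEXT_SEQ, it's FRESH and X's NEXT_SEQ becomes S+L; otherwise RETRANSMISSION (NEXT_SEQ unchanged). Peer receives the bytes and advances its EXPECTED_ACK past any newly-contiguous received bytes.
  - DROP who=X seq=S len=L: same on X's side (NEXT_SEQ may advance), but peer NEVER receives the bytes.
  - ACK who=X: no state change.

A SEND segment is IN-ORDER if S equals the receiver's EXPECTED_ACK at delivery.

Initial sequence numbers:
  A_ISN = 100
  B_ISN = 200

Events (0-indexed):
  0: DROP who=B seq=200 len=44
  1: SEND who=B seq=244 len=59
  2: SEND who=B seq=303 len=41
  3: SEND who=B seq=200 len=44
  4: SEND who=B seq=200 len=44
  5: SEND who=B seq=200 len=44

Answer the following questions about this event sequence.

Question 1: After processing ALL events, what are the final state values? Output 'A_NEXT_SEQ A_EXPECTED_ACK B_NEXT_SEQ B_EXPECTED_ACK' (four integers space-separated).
Answer: 100 344 344 100

Derivation:
After event 0: A_seq=100 A_ack=200 B_seq=244 B_ack=100
After event 1: A_seq=100 A_ack=200 B_seq=303 B_ack=100
After event 2: A_seq=100 A_ack=200 B_seq=344 B_ack=100
After event 3: A_seq=100 A_ack=344 B_seq=344 B_ack=100
After event 4: A_seq=100 A_ack=344 B_seq=344 B_ack=100
After event 5: A_seq=100 A_ack=344 B_seq=344 B_ack=100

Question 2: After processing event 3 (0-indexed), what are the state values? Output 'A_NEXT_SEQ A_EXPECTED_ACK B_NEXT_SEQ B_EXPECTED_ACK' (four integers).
After event 0: A_seq=100 A_ack=200 B_seq=244 B_ack=100
After event 1: A_seq=100 A_ack=200 B_seq=303 B_ack=100
After event 2: A_seq=100 A_ack=200 B_seq=344 B_ack=100
After event 3: A_seq=100 A_ack=344 B_seq=344 B_ack=100

100 344 344 100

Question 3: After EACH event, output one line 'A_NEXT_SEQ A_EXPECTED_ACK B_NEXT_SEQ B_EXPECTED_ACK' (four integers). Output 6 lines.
100 200 244 100
100 200 303 100
100 200 344 100
100 344 344 100
100 344 344 100
100 344 344 100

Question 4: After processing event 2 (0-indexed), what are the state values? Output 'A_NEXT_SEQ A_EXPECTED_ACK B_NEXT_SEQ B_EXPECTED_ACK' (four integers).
After event 0: A_seq=100 A_ack=200 B_seq=244 B_ack=100
After event 1: A_seq=100 A_ack=200 B_seq=303 B_ack=100
After event 2: A_seq=100 A_ack=200 B_seq=344 B_ack=100

100 200 344 100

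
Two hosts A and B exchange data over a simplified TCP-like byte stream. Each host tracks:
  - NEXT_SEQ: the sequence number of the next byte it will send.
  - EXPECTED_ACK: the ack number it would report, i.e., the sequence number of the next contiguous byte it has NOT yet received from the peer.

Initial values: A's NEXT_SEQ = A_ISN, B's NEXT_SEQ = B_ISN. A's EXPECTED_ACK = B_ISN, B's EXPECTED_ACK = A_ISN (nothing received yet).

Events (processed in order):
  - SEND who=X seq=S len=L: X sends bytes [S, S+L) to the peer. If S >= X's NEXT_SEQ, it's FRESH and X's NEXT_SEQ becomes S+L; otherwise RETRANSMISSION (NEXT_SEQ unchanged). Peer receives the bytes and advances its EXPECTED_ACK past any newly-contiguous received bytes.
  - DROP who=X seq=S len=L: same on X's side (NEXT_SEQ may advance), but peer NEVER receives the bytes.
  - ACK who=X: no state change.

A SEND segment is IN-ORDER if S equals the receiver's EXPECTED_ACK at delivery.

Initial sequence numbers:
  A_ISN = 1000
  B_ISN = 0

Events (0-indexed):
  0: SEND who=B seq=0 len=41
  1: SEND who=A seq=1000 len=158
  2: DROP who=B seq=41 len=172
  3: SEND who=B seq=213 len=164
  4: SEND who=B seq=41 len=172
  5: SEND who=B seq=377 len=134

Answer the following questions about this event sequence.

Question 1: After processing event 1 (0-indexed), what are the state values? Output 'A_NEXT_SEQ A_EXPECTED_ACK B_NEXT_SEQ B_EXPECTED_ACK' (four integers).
After event 0: A_seq=1000 A_ack=41 B_seq=41 B_ack=1000
After event 1: A_seq=1158 A_ack=41 B_seq=41 B_ack=1158

1158 41 41 1158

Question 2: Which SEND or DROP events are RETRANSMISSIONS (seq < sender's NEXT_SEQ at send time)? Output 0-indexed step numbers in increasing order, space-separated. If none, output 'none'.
Step 0: SEND seq=0 -> fresh
Step 1: SEND seq=1000 -> fresh
Step 2: DROP seq=41 -> fresh
Step 3: SEND seq=213 -> fresh
Step 4: SEND seq=41 -> retransmit
Step 5: SEND seq=377 -> fresh

Answer: 4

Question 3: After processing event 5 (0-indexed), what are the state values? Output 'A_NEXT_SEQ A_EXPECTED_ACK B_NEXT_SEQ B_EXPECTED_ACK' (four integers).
After event 0: A_seq=1000 A_ack=41 B_seq=41 B_ack=1000
After event 1: A_seq=1158 A_ack=41 B_seq=41 B_ack=1158
After event 2: A_seq=1158 A_ack=41 B_seq=213 B_ack=1158
After event 3: A_seq=1158 A_ack=41 B_seq=377 B_ack=1158
After event 4: A_seq=1158 A_ack=377 B_seq=377 B_ack=1158
After event 5: A_seq=1158 A_ack=511 B_seq=511 B_ack=1158

1158 511 511 1158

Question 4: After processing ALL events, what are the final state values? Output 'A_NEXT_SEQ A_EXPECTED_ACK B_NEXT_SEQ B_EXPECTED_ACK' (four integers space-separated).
Answer: 1158 511 511 1158

Derivation:
After event 0: A_seq=1000 A_ack=41 B_seq=41 B_ack=1000
After event 1: A_seq=1158 A_ack=41 B_seq=41 B_ack=1158
After event 2: A_seq=1158 A_ack=41 B_seq=213 B_ack=1158
After event 3: A_seq=1158 A_ack=41 B_seq=377 B_ack=1158
After event 4: A_seq=1158 A_ack=377 B_seq=377 B_ack=1158
After event 5: A_seq=1158 A_ack=511 B_seq=511 B_ack=1158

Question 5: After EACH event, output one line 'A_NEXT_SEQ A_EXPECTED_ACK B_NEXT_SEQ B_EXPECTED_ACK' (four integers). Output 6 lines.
1000 41 41 1000
1158 41 41 1158
1158 41 213 1158
1158 41 377 1158
1158 377 377 1158
1158 511 511 1158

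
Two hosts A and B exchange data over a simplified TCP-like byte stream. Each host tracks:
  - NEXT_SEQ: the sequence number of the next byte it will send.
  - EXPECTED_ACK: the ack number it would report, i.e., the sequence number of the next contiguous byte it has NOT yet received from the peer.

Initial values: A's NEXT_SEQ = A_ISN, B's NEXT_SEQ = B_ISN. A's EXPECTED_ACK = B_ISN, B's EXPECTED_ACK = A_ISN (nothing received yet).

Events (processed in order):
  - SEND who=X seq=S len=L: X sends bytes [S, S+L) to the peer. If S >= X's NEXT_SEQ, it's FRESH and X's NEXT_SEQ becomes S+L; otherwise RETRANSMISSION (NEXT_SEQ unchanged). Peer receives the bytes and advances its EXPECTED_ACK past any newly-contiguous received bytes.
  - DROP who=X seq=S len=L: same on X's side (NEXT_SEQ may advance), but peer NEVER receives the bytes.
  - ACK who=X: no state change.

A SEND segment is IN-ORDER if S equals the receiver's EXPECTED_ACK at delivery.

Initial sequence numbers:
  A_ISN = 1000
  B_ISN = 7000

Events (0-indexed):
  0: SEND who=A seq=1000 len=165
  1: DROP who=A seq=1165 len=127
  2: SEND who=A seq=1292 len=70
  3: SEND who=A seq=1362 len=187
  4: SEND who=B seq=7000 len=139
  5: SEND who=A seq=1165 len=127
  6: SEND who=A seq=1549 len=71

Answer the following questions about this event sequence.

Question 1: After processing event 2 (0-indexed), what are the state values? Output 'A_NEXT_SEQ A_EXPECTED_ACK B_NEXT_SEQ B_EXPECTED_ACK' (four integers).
After event 0: A_seq=1165 A_ack=7000 B_seq=7000 B_ack=1165
After event 1: A_seq=1292 A_ack=7000 B_seq=7000 B_ack=1165
After event 2: A_seq=1362 A_ack=7000 B_seq=7000 B_ack=1165

1362 7000 7000 1165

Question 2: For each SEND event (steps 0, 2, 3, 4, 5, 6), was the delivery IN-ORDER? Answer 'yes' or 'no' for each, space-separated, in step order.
Answer: yes no no yes yes yes

Derivation:
Step 0: SEND seq=1000 -> in-order
Step 2: SEND seq=1292 -> out-of-order
Step 3: SEND seq=1362 -> out-of-order
Step 4: SEND seq=7000 -> in-order
Step 5: SEND seq=1165 -> in-order
Step 6: SEND seq=1549 -> in-order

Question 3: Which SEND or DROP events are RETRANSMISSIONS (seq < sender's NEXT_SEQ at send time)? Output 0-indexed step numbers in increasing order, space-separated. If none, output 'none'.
Answer: 5

Derivation:
Step 0: SEND seq=1000 -> fresh
Step 1: DROP seq=1165 -> fresh
Step 2: SEND seq=1292 -> fresh
Step 3: SEND seq=1362 -> fresh
Step 4: SEND seq=7000 -> fresh
Step 5: SEND seq=1165 -> retransmit
Step 6: SEND seq=1549 -> fresh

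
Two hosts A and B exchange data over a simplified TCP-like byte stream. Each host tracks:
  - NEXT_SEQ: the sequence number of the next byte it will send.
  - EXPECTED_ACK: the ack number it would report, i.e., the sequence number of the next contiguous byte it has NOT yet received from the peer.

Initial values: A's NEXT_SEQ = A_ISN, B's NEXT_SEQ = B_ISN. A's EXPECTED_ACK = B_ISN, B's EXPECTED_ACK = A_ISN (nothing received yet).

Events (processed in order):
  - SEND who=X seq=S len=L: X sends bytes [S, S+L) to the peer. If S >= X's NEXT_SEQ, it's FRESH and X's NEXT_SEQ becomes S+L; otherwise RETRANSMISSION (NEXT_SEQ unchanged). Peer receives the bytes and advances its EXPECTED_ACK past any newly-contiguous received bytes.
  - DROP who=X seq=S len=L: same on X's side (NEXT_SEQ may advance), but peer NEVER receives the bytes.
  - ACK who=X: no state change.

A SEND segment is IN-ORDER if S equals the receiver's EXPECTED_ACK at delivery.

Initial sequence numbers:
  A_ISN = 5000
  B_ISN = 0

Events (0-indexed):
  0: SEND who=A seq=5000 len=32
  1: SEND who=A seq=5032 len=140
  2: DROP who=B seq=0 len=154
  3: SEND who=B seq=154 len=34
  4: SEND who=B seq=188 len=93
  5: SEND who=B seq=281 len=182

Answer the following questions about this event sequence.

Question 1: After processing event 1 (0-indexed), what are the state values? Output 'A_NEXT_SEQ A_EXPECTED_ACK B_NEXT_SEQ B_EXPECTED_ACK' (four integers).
After event 0: A_seq=5032 A_ack=0 B_seq=0 B_ack=5032
After event 1: A_seq=5172 A_ack=0 B_seq=0 B_ack=5172

5172 0 0 5172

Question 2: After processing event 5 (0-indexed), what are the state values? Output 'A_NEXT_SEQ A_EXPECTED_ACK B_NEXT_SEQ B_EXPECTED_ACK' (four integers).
After event 0: A_seq=5032 A_ack=0 B_seq=0 B_ack=5032
After event 1: A_seq=5172 A_ack=0 B_seq=0 B_ack=5172
After event 2: A_seq=5172 A_ack=0 B_seq=154 B_ack=5172
After event 3: A_seq=5172 A_ack=0 B_seq=188 B_ack=5172
After event 4: A_seq=5172 A_ack=0 B_seq=281 B_ack=5172
After event 5: A_seq=5172 A_ack=0 B_seq=463 B_ack=5172

5172 0 463 5172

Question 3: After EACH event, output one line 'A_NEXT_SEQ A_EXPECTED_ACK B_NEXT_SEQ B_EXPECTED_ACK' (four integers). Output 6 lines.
5032 0 0 5032
5172 0 0 5172
5172 0 154 5172
5172 0 188 5172
5172 0 281 5172
5172 0 463 5172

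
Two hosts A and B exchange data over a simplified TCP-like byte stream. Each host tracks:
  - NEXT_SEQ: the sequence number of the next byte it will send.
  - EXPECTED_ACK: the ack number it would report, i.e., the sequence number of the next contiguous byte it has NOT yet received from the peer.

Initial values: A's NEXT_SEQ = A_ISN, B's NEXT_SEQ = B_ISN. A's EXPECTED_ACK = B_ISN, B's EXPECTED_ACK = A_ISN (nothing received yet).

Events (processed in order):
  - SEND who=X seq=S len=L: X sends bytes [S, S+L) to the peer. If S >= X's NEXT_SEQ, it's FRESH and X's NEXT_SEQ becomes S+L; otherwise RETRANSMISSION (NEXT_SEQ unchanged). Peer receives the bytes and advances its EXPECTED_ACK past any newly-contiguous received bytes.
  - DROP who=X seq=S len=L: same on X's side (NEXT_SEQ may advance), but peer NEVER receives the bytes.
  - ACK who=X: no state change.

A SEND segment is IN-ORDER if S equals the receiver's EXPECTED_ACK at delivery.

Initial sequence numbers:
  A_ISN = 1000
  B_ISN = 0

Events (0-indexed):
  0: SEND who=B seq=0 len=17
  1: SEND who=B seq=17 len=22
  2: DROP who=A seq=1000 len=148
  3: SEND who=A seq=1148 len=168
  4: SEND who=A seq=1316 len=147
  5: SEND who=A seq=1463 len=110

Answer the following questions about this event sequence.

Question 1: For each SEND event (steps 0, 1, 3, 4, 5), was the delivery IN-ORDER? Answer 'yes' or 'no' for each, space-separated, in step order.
Step 0: SEND seq=0 -> in-order
Step 1: SEND seq=17 -> in-order
Step 3: SEND seq=1148 -> out-of-order
Step 4: SEND seq=1316 -> out-of-order
Step 5: SEND seq=1463 -> out-of-order

Answer: yes yes no no no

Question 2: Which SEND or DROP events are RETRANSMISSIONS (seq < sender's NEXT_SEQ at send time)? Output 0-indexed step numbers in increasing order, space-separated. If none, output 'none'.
Step 0: SEND seq=0 -> fresh
Step 1: SEND seq=17 -> fresh
Step 2: DROP seq=1000 -> fresh
Step 3: SEND seq=1148 -> fresh
Step 4: SEND seq=1316 -> fresh
Step 5: SEND seq=1463 -> fresh

Answer: none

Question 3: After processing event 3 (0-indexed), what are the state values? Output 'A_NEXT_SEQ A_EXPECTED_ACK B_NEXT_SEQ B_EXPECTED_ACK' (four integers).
After event 0: A_seq=1000 A_ack=17 B_seq=17 B_ack=1000
After event 1: A_seq=1000 A_ack=39 B_seq=39 B_ack=1000
After event 2: A_seq=1148 A_ack=39 B_seq=39 B_ack=1000
After event 3: A_seq=1316 A_ack=39 B_seq=39 B_ack=1000

1316 39 39 1000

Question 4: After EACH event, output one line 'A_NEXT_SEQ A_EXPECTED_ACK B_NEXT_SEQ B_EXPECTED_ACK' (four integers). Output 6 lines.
1000 17 17 1000
1000 39 39 1000
1148 39 39 1000
1316 39 39 1000
1463 39 39 1000
1573 39 39 1000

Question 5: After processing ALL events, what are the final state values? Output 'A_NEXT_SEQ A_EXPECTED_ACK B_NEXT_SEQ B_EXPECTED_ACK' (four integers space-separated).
Answer: 1573 39 39 1000

Derivation:
After event 0: A_seq=1000 A_ack=17 B_seq=17 B_ack=1000
After event 1: A_seq=1000 A_ack=39 B_seq=39 B_ack=1000
After event 2: A_seq=1148 A_ack=39 B_seq=39 B_ack=1000
After event 3: A_seq=1316 A_ack=39 B_seq=39 B_ack=1000
After event 4: A_seq=1463 A_ack=39 B_seq=39 B_ack=1000
After event 5: A_seq=1573 A_ack=39 B_seq=39 B_ack=1000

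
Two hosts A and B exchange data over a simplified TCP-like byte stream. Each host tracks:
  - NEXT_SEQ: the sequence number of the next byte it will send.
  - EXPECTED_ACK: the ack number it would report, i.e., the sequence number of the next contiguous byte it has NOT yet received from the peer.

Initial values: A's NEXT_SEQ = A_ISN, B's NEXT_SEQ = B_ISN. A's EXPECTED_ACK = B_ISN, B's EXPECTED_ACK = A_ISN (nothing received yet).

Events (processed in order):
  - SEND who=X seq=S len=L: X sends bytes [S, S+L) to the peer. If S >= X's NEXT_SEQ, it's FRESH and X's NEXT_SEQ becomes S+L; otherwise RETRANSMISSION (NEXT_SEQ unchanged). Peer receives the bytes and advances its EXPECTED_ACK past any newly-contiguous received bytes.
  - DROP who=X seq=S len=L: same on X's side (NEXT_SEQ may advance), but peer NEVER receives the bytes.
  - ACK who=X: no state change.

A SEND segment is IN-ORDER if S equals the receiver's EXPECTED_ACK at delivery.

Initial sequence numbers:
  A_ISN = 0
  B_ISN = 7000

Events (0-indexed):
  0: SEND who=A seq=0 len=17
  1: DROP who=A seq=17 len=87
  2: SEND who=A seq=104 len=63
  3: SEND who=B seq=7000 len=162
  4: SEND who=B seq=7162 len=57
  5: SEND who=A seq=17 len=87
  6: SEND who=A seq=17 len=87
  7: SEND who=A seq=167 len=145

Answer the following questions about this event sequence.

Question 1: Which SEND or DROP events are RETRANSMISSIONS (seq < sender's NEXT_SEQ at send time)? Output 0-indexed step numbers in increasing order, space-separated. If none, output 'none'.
Step 0: SEND seq=0 -> fresh
Step 1: DROP seq=17 -> fresh
Step 2: SEND seq=104 -> fresh
Step 3: SEND seq=7000 -> fresh
Step 4: SEND seq=7162 -> fresh
Step 5: SEND seq=17 -> retransmit
Step 6: SEND seq=17 -> retransmit
Step 7: SEND seq=167 -> fresh

Answer: 5 6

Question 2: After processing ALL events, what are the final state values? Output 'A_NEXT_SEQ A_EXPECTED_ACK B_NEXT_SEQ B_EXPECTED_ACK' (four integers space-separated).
Answer: 312 7219 7219 312

Derivation:
After event 0: A_seq=17 A_ack=7000 B_seq=7000 B_ack=17
After event 1: A_seq=104 A_ack=7000 B_seq=7000 B_ack=17
After event 2: A_seq=167 A_ack=7000 B_seq=7000 B_ack=17
After event 3: A_seq=167 A_ack=7162 B_seq=7162 B_ack=17
After event 4: A_seq=167 A_ack=7219 B_seq=7219 B_ack=17
After event 5: A_seq=167 A_ack=7219 B_seq=7219 B_ack=167
After event 6: A_seq=167 A_ack=7219 B_seq=7219 B_ack=167
After event 7: A_seq=312 A_ack=7219 B_seq=7219 B_ack=312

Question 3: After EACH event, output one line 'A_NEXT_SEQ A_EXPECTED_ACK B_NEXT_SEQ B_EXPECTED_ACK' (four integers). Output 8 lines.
17 7000 7000 17
104 7000 7000 17
167 7000 7000 17
167 7162 7162 17
167 7219 7219 17
167 7219 7219 167
167 7219 7219 167
312 7219 7219 312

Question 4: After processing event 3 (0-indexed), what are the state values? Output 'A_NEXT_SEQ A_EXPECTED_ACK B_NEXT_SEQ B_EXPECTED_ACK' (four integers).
After event 0: A_seq=17 A_ack=7000 B_seq=7000 B_ack=17
After event 1: A_seq=104 A_ack=7000 B_seq=7000 B_ack=17
After event 2: A_seq=167 A_ack=7000 B_seq=7000 B_ack=17
After event 3: A_seq=167 A_ack=7162 B_seq=7162 B_ack=17

167 7162 7162 17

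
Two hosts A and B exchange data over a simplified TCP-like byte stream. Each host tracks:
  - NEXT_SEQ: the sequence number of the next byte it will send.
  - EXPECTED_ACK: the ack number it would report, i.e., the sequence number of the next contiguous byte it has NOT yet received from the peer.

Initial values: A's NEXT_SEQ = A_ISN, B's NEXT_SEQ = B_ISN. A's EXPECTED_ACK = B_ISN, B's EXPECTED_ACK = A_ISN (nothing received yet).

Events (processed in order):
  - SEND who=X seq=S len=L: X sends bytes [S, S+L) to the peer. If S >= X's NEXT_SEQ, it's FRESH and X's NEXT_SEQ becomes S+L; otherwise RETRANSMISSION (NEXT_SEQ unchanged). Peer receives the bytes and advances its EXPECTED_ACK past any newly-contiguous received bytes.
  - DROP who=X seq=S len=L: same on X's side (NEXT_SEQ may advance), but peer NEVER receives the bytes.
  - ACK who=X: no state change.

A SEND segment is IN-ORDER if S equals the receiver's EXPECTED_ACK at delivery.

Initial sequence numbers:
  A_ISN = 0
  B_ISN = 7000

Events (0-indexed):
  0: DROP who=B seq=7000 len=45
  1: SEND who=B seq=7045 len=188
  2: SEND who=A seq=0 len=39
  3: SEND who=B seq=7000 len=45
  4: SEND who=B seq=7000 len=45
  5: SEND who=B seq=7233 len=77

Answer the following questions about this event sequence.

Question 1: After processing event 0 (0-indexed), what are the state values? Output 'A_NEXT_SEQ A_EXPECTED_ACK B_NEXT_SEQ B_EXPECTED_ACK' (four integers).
After event 0: A_seq=0 A_ack=7000 B_seq=7045 B_ack=0

0 7000 7045 0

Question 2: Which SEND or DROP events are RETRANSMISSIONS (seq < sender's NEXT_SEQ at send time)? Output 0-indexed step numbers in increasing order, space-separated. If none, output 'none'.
Answer: 3 4

Derivation:
Step 0: DROP seq=7000 -> fresh
Step 1: SEND seq=7045 -> fresh
Step 2: SEND seq=0 -> fresh
Step 3: SEND seq=7000 -> retransmit
Step 4: SEND seq=7000 -> retransmit
Step 5: SEND seq=7233 -> fresh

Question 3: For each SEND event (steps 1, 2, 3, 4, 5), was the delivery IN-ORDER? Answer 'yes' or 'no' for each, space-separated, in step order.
Answer: no yes yes no yes

Derivation:
Step 1: SEND seq=7045 -> out-of-order
Step 2: SEND seq=0 -> in-order
Step 3: SEND seq=7000 -> in-order
Step 4: SEND seq=7000 -> out-of-order
Step 5: SEND seq=7233 -> in-order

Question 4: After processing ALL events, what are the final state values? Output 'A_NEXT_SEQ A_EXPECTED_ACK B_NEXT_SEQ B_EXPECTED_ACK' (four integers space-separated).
After event 0: A_seq=0 A_ack=7000 B_seq=7045 B_ack=0
After event 1: A_seq=0 A_ack=7000 B_seq=7233 B_ack=0
After event 2: A_seq=39 A_ack=7000 B_seq=7233 B_ack=39
After event 3: A_seq=39 A_ack=7233 B_seq=7233 B_ack=39
After event 4: A_seq=39 A_ack=7233 B_seq=7233 B_ack=39
After event 5: A_seq=39 A_ack=7310 B_seq=7310 B_ack=39

Answer: 39 7310 7310 39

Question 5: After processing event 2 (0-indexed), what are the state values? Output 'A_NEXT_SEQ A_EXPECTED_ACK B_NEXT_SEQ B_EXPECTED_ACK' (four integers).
After event 0: A_seq=0 A_ack=7000 B_seq=7045 B_ack=0
After event 1: A_seq=0 A_ack=7000 B_seq=7233 B_ack=0
After event 2: A_seq=39 A_ack=7000 B_seq=7233 B_ack=39

39 7000 7233 39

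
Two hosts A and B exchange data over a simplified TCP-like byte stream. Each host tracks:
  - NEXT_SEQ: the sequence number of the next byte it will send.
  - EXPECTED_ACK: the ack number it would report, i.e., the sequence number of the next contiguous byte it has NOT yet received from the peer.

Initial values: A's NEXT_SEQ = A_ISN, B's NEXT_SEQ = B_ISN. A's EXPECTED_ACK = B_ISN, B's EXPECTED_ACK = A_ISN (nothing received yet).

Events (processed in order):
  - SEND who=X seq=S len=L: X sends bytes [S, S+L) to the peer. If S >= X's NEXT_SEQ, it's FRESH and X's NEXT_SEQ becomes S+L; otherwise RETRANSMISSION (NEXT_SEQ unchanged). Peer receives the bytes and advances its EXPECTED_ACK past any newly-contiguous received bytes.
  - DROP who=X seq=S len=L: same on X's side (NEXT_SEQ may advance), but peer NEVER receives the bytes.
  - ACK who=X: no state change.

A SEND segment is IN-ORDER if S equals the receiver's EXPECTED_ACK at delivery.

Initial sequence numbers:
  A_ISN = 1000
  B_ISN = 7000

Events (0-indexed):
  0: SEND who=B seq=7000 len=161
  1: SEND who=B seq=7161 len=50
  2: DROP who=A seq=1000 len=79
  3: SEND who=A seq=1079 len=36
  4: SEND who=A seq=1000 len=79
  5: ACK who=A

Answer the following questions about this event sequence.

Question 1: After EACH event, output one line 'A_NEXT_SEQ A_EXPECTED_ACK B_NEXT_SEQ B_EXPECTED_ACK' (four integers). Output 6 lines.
1000 7161 7161 1000
1000 7211 7211 1000
1079 7211 7211 1000
1115 7211 7211 1000
1115 7211 7211 1115
1115 7211 7211 1115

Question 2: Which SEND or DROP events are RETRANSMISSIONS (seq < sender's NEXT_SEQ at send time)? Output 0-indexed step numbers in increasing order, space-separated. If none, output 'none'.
Answer: 4

Derivation:
Step 0: SEND seq=7000 -> fresh
Step 1: SEND seq=7161 -> fresh
Step 2: DROP seq=1000 -> fresh
Step 3: SEND seq=1079 -> fresh
Step 4: SEND seq=1000 -> retransmit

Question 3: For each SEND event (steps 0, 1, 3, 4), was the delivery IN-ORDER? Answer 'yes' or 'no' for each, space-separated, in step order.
Answer: yes yes no yes

Derivation:
Step 0: SEND seq=7000 -> in-order
Step 1: SEND seq=7161 -> in-order
Step 3: SEND seq=1079 -> out-of-order
Step 4: SEND seq=1000 -> in-order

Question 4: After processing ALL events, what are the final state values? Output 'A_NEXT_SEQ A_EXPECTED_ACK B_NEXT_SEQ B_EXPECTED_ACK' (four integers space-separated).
Answer: 1115 7211 7211 1115

Derivation:
After event 0: A_seq=1000 A_ack=7161 B_seq=7161 B_ack=1000
After event 1: A_seq=1000 A_ack=7211 B_seq=7211 B_ack=1000
After event 2: A_seq=1079 A_ack=7211 B_seq=7211 B_ack=1000
After event 3: A_seq=1115 A_ack=7211 B_seq=7211 B_ack=1000
After event 4: A_seq=1115 A_ack=7211 B_seq=7211 B_ack=1115
After event 5: A_seq=1115 A_ack=7211 B_seq=7211 B_ack=1115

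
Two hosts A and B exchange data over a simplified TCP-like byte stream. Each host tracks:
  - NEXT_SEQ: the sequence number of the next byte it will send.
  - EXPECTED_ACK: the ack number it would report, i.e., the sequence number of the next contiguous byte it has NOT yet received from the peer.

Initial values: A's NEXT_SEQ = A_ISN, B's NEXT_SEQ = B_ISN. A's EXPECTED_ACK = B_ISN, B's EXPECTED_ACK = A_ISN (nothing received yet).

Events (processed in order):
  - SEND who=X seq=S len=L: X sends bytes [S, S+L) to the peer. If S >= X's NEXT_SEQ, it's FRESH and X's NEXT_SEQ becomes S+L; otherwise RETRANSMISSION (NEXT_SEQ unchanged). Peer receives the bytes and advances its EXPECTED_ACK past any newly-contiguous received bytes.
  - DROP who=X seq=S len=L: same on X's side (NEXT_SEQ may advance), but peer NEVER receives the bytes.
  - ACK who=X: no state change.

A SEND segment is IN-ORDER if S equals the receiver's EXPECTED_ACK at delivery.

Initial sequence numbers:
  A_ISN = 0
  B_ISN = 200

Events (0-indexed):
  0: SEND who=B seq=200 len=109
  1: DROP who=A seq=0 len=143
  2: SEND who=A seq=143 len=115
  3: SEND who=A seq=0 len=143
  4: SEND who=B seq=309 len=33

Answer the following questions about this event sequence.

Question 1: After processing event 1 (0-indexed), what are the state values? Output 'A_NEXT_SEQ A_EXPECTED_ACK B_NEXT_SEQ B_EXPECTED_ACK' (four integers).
After event 0: A_seq=0 A_ack=309 B_seq=309 B_ack=0
After event 1: A_seq=143 A_ack=309 B_seq=309 B_ack=0

143 309 309 0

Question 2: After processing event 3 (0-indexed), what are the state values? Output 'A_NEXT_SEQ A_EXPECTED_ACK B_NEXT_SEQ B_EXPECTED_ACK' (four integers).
After event 0: A_seq=0 A_ack=309 B_seq=309 B_ack=0
After event 1: A_seq=143 A_ack=309 B_seq=309 B_ack=0
After event 2: A_seq=258 A_ack=309 B_seq=309 B_ack=0
After event 3: A_seq=258 A_ack=309 B_seq=309 B_ack=258

258 309 309 258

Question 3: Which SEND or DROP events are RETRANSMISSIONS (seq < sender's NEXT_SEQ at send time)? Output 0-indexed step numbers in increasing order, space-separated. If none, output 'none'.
Answer: 3

Derivation:
Step 0: SEND seq=200 -> fresh
Step 1: DROP seq=0 -> fresh
Step 2: SEND seq=143 -> fresh
Step 3: SEND seq=0 -> retransmit
Step 4: SEND seq=309 -> fresh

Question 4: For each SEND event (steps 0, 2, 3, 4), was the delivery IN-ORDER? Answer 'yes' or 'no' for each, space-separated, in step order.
Step 0: SEND seq=200 -> in-order
Step 2: SEND seq=143 -> out-of-order
Step 3: SEND seq=0 -> in-order
Step 4: SEND seq=309 -> in-order

Answer: yes no yes yes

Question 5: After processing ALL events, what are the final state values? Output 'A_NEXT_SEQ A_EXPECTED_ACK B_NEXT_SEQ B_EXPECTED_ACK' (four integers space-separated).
Answer: 258 342 342 258

Derivation:
After event 0: A_seq=0 A_ack=309 B_seq=309 B_ack=0
After event 1: A_seq=143 A_ack=309 B_seq=309 B_ack=0
After event 2: A_seq=258 A_ack=309 B_seq=309 B_ack=0
After event 3: A_seq=258 A_ack=309 B_seq=309 B_ack=258
After event 4: A_seq=258 A_ack=342 B_seq=342 B_ack=258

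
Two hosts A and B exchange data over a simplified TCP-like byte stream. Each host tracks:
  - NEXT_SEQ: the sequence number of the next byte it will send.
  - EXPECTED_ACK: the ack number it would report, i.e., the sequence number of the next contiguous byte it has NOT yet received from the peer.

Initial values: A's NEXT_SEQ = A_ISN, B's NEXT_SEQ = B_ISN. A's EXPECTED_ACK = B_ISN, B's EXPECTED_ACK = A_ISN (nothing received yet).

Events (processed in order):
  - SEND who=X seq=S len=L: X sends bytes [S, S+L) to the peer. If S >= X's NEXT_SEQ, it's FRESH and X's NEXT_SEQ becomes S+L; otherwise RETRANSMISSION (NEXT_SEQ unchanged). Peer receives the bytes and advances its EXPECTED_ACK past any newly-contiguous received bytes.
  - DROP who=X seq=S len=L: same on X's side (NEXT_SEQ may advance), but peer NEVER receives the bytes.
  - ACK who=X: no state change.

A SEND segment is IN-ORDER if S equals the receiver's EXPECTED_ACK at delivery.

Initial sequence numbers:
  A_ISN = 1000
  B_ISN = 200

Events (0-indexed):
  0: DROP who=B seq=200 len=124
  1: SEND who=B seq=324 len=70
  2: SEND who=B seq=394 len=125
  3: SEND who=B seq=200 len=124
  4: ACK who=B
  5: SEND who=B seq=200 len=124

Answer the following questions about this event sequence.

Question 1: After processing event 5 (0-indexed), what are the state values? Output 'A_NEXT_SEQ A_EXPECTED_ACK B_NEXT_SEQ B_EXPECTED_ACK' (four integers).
After event 0: A_seq=1000 A_ack=200 B_seq=324 B_ack=1000
After event 1: A_seq=1000 A_ack=200 B_seq=394 B_ack=1000
After event 2: A_seq=1000 A_ack=200 B_seq=519 B_ack=1000
After event 3: A_seq=1000 A_ack=519 B_seq=519 B_ack=1000
After event 4: A_seq=1000 A_ack=519 B_seq=519 B_ack=1000
After event 5: A_seq=1000 A_ack=519 B_seq=519 B_ack=1000

1000 519 519 1000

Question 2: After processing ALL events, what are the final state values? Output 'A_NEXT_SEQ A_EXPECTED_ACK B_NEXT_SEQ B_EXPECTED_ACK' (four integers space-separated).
After event 0: A_seq=1000 A_ack=200 B_seq=324 B_ack=1000
After event 1: A_seq=1000 A_ack=200 B_seq=394 B_ack=1000
After event 2: A_seq=1000 A_ack=200 B_seq=519 B_ack=1000
After event 3: A_seq=1000 A_ack=519 B_seq=519 B_ack=1000
After event 4: A_seq=1000 A_ack=519 B_seq=519 B_ack=1000
After event 5: A_seq=1000 A_ack=519 B_seq=519 B_ack=1000

Answer: 1000 519 519 1000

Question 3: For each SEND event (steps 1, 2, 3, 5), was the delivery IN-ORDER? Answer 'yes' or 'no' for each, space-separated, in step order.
Answer: no no yes no

Derivation:
Step 1: SEND seq=324 -> out-of-order
Step 2: SEND seq=394 -> out-of-order
Step 3: SEND seq=200 -> in-order
Step 5: SEND seq=200 -> out-of-order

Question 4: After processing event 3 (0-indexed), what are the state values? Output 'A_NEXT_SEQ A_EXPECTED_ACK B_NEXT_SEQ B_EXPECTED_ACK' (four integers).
After event 0: A_seq=1000 A_ack=200 B_seq=324 B_ack=1000
After event 1: A_seq=1000 A_ack=200 B_seq=394 B_ack=1000
After event 2: A_seq=1000 A_ack=200 B_seq=519 B_ack=1000
After event 3: A_seq=1000 A_ack=519 B_seq=519 B_ack=1000

1000 519 519 1000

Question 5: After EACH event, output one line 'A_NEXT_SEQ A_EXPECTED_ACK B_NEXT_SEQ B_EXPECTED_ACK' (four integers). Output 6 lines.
1000 200 324 1000
1000 200 394 1000
1000 200 519 1000
1000 519 519 1000
1000 519 519 1000
1000 519 519 1000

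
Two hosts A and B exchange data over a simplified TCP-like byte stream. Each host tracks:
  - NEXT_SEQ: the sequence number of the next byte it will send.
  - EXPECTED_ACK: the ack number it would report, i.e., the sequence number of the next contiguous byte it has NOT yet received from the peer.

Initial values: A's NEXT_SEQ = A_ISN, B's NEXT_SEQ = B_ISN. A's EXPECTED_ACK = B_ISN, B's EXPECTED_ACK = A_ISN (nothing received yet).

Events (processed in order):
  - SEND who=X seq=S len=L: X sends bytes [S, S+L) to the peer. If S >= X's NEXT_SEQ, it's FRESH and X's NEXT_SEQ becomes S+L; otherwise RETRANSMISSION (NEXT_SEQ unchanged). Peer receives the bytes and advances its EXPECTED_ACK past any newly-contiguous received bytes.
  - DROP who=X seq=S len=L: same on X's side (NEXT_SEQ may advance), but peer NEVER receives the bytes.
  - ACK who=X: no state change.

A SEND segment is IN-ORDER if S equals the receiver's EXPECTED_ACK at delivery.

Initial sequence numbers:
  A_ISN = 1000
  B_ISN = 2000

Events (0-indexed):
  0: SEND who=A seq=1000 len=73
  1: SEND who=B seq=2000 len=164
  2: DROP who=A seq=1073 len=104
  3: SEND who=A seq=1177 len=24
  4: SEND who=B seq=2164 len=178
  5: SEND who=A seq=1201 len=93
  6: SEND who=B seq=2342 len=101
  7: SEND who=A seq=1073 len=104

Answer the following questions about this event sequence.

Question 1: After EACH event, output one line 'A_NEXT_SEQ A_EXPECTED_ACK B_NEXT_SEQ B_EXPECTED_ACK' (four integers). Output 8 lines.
1073 2000 2000 1073
1073 2164 2164 1073
1177 2164 2164 1073
1201 2164 2164 1073
1201 2342 2342 1073
1294 2342 2342 1073
1294 2443 2443 1073
1294 2443 2443 1294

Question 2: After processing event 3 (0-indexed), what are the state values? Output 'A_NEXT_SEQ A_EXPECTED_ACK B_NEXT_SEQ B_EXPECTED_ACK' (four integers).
After event 0: A_seq=1073 A_ack=2000 B_seq=2000 B_ack=1073
After event 1: A_seq=1073 A_ack=2164 B_seq=2164 B_ack=1073
After event 2: A_seq=1177 A_ack=2164 B_seq=2164 B_ack=1073
After event 3: A_seq=1201 A_ack=2164 B_seq=2164 B_ack=1073

1201 2164 2164 1073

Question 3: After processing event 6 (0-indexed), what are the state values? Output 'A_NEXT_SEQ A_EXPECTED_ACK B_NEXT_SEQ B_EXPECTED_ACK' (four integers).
After event 0: A_seq=1073 A_ack=2000 B_seq=2000 B_ack=1073
After event 1: A_seq=1073 A_ack=2164 B_seq=2164 B_ack=1073
After event 2: A_seq=1177 A_ack=2164 B_seq=2164 B_ack=1073
After event 3: A_seq=1201 A_ack=2164 B_seq=2164 B_ack=1073
After event 4: A_seq=1201 A_ack=2342 B_seq=2342 B_ack=1073
After event 5: A_seq=1294 A_ack=2342 B_seq=2342 B_ack=1073
After event 6: A_seq=1294 A_ack=2443 B_seq=2443 B_ack=1073

1294 2443 2443 1073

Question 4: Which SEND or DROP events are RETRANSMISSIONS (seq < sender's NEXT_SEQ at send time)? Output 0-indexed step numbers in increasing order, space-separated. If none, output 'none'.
Step 0: SEND seq=1000 -> fresh
Step 1: SEND seq=2000 -> fresh
Step 2: DROP seq=1073 -> fresh
Step 3: SEND seq=1177 -> fresh
Step 4: SEND seq=2164 -> fresh
Step 5: SEND seq=1201 -> fresh
Step 6: SEND seq=2342 -> fresh
Step 7: SEND seq=1073 -> retransmit

Answer: 7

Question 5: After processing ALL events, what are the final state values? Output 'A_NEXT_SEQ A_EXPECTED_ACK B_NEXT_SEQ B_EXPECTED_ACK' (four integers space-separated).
After event 0: A_seq=1073 A_ack=2000 B_seq=2000 B_ack=1073
After event 1: A_seq=1073 A_ack=2164 B_seq=2164 B_ack=1073
After event 2: A_seq=1177 A_ack=2164 B_seq=2164 B_ack=1073
After event 3: A_seq=1201 A_ack=2164 B_seq=2164 B_ack=1073
After event 4: A_seq=1201 A_ack=2342 B_seq=2342 B_ack=1073
After event 5: A_seq=1294 A_ack=2342 B_seq=2342 B_ack=1073
After event 6: A_seq=1294 A_ack=2443 B_seq=2443 B_ack=1073
After event 7: A_seq=1294 A_ack=2443 B_seq=2443 B_ack=1294

Answer: 1294 2443 2443 1294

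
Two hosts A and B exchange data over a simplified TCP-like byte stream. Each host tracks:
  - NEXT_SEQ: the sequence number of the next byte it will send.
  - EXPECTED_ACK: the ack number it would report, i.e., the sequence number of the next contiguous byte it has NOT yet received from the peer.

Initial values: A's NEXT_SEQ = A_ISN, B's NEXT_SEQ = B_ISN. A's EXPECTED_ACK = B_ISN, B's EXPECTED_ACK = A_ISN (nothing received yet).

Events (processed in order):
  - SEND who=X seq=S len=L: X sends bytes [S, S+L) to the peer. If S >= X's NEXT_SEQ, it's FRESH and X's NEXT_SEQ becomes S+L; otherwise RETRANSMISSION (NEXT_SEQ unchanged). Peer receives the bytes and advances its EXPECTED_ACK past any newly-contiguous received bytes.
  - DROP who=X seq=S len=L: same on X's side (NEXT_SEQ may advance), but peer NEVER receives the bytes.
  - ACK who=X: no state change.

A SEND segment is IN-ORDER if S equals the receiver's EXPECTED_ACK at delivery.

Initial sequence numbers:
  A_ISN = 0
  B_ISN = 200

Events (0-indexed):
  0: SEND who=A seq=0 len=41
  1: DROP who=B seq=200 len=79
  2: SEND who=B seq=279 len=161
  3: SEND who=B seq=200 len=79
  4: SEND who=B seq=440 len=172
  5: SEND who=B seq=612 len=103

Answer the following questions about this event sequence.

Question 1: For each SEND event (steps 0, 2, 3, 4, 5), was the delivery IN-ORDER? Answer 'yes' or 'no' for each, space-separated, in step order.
Step 0: SEND seq=0 -> in-order
Step 2: SEND seq=279 -> out-of-order
Step 3: SEND seq=200 -> in-order
Step 4: SEND seq=440 -> in-order
Step 5: SEND seq=612 -> in-order

Answer: yes no yes yes yes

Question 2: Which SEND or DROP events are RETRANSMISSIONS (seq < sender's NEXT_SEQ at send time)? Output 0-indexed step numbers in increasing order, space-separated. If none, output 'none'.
Answer: 3

Derivation:
Step 0: SEND seq=0 -> fresh
Step 1: DROP seq=200 -> fresh
Step 2: SEND seq=279 -> fresh
Step 3: SEND seq=200 -> retransmit
Step 4: SEND seq=440 -> fresh
Step 5: SEND seq=612 -> fresh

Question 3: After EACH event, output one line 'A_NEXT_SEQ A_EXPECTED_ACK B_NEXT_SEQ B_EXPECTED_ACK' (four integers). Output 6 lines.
41 200 200 41
41 200 279 41
41 200 440 41
41 440 440 41
41 612 612 41
41 715 715 41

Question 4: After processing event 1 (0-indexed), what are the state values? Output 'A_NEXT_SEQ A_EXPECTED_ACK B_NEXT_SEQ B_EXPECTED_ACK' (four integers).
After event 0: A_seq=41 A_ack=200 B_seq=200 B_ack=41
After event 1: A_seq=41 A_ack=200 B_seq=279 B_ack=41

41 200 279 41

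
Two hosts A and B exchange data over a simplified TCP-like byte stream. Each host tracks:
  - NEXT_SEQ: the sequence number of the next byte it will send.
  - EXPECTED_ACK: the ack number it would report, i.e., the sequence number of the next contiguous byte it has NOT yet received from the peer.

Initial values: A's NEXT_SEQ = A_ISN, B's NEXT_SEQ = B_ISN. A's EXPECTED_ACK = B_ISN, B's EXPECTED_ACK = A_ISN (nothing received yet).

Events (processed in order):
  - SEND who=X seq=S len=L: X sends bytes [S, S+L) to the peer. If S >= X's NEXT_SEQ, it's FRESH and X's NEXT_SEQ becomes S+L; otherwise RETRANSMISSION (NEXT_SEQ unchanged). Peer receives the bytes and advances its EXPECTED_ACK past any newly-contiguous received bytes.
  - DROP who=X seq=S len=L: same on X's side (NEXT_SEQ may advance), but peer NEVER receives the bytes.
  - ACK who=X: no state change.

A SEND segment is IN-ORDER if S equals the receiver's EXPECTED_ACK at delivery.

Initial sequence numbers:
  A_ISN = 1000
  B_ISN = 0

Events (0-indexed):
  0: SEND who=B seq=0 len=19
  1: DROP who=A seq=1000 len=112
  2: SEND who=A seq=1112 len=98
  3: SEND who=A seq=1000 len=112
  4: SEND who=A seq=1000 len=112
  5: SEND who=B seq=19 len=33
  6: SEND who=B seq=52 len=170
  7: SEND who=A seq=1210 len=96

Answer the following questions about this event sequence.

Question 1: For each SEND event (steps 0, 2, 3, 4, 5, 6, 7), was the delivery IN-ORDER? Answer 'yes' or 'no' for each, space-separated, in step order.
Answer: yes no yes no yes yes yes

Derivation:
Step 0: SEND seq=0 -> in-order
Step 2: SEND seq=1112 -> out-of-order
Step 3: SEND seq=1000 -> in-order
Step 4: SEND seq=1000 -> out-of-order
Step 5: SEND seq=19 -> in-order
Step 6: SEND seq=52 -> in-order
Step 7: SEND seq=1210 -> in-order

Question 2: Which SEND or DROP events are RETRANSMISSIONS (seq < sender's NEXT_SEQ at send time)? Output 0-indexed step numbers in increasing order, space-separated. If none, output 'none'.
Step 0: SEND seq=0 -> fresh
Step 1: DROP seq=1000 -> fresh
Step 2: SEND seq=1112 -> fresh
Step 3: SEND seq=1000 -> retransmit
Step 4: SEND seq=1000 -> retransmit
Step 5: SEND seq=19 -> fresh
Step 6: SEND seq=52 -> fresh
Step 7: SEND seq=1210 -> fresh

Answer: 3 4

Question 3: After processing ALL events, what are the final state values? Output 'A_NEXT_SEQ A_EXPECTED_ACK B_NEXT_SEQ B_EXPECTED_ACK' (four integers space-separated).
Answer: 1306 222 222 1306

Derivation:
After event 0: A_seq=1000 A_ack=19 B_seq=19 B_ack=1000
After event 1: A_seq=1112 A_ack=19 B_seq=19 B_ack=1000
After event 2: A_seq=1210 A_ack=19 B_seq=19 B_ack=1000
After event 3: A_seq=1210 A_ack=19 B_seq=19 B_ack=1210
After event 4: A_seq=1210 A_ack=19 B_seq=19 B_ack=1210
After event 5: A_seq=1210 A_ack=52 B_seq=52 B_ack=1210
After event 6: A_seq=1210 A_ack=222 B_seq=222 B_ack=1210
After event 7: A_seq=1306 A_ack=222 B_seq=222 B_ack=1306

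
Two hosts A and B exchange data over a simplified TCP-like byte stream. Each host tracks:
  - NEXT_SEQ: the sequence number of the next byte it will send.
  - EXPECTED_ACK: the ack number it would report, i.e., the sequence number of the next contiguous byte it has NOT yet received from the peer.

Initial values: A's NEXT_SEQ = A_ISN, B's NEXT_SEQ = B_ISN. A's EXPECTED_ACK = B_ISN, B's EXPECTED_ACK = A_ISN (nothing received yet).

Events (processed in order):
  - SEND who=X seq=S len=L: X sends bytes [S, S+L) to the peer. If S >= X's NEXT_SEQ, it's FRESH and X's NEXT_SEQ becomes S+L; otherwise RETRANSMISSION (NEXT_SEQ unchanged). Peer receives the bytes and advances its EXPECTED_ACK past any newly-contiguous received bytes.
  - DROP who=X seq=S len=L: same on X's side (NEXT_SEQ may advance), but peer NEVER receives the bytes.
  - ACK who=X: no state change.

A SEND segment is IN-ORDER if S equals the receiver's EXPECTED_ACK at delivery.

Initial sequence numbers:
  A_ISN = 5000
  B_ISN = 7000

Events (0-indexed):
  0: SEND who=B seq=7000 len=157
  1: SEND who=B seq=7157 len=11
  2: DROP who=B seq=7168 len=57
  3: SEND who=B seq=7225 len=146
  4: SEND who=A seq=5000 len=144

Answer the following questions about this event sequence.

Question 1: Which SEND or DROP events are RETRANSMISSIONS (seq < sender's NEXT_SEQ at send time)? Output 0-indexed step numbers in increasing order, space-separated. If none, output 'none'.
Step 0: SEND seq=7000 -> fresh
Step 1: SEND seq=7157 -> fresh
Step 2: DROP seq=7168 -> fresh
Step 3: SEND seq=7225 -> fresh
Step 4: SEND seq=5000 -> fresh

Answer: none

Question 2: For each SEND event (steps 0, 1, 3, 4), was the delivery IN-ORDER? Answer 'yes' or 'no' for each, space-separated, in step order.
Answer: yes yes no yes

Derivation:
Step 0: SEND seq=7000 -> in-order
Step 1: SEND seq=7157 -> in-order
Step 3: SEND seq=7225 -> out-of-order
Step 4: SEND seq=5000 -> in-order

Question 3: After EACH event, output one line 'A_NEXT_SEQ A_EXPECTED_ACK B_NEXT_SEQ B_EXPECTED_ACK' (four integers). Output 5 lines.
5000 7157 7157 5000
5000 7168 7168 5000
5000 7168 7225 5000
5000 7168 7371 5000
5144 7168 7371 5144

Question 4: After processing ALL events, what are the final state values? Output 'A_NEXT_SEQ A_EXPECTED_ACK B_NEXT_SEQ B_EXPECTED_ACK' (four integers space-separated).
After event 0: A_seq=5000 A_ack=7157 B_seq=7157 B_ack=5000
After event 1: A_seq=5000 A_ack=7168 B_seq=7168 B_ack=5000
After event 2: A_seq=5000 A_ack=7168 B_seq=7225 B_ack=5000
After event 3: A_seq=5000 A_ack=7168 B_seq=7371 B_ack=5000
After event 4: A_seq=5144 A_ack=7168 B_seq=7371 B_ack=5144

Answer: 5144 7168 7371 5144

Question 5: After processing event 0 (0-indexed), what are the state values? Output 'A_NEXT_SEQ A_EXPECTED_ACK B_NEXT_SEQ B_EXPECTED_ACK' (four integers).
After event 0: A_seq=5000 A_ack=7157 B_seq=7157 B_ack=5000

5000 7157 7157 5000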